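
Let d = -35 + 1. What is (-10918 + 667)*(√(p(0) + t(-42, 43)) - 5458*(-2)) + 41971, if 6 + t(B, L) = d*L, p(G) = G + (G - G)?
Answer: -111857945 - 20502*I*√367 ≈ -1.1186e+8 - 3.9276e+5*I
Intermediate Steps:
p(G) = G (p(G) = G + 0 = G)
d = -34
t(B, L) = -6 - 34*L
(-10918 + 667)*(√(p(0) + t(-42, 43)) - 5458*(-2)) + 41971 = (-10918 + 667)*(√(0 + (-6 - 34*43)) - 5458*(-2)) + 41971 = -10251*(√(0 + (-6 - 1462)) + 10916) + 41971 = -10251*(√(0 - 1468) + 10916) + 41971 = -10251*(√(-1468) + 10916) + 41971 = -10251*(2*I*√367 + 10916) + 41971 = -10251*(10916 + 2*I*√367) + 41971 = (-111899916 - 20502*I*√367) + 41971 = -111857945 - 20502*I*√367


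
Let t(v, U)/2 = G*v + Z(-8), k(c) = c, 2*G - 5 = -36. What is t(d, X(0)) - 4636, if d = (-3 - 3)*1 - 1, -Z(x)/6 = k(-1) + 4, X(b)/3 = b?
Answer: -4455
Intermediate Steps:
G = -31/2 (G = 5/2 + (1/2)*(-36) = 5/2 - 18 = -31/2 ≈ -15.500)
X(b) = 3*b
Z(x) = -18 (Z(x) = -6*(-1 + 4) = -6*3 = -18)
d = -7 (d = -6*1 - 1 = -6 - 1 = -7)
t(v, U) = -36 - 31*v (t(v, U) = 2*(-31*v/2 - 18) = 2*(-18 - 31*v/2) = -36 - 31*v)
t(d, X(0)) - 4636 = (-36 - 31*(-7)) - 4636 = (-36 + 217) - 4636 = 181 - 4636 = -4455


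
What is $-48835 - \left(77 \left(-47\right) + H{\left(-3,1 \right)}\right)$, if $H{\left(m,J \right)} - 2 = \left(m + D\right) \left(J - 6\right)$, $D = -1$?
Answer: $-45238$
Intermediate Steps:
$H{\left(m,J \right)} = 2 + \left(-1 + m\right) \left(-6 + J\right)$ ($H{\left(m,J \right)} = 2 + \left(m - 1\right) \left(J - 6\right) = 2 + \left(-1 + m\right) \left(-6 + J\right)$)
$-48835 - \left(77 \left(-47\right) + H{\left(-3,1 \right)}\right) = -48835 - \left(77 \left(-47\right) + \left(8 - 1 - -18 + 1 \left(-3\right)\right)\right) = -48835 - \left(-3619 + \left(8 - 1 + 18 - 3\right)\right) = -48835 - \left(-3619 + 22\right) = -48835 - -3597 = -48835 + 3597 = -45238$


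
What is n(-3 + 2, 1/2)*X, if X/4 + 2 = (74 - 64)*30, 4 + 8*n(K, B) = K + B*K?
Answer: -1639/2 ≈ -819.50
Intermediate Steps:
n(K, B) = -½ + K/8 + B*K/8 (n(K, B) = -½ + (K + B*K)/8 = -½ + (K/8 + B*K/8) = -½ + K/8 + B*K/8)
X = 1192 (X = -8 + 4*((74 - 64)*30) = -8 + 4*(10*30) = -8 + 4*300 = -8 + 1200 = 1192)
n(-3 + 2, 1/2)*X = (-½ + (-3 + 2)/8 + (⅛)*(-3 + 2)/2)*1192 = (-½ + (⅛)*(-1) + (⅛)*(½)*(-1))*1192 = (-½ - ⅛ - 1/16)*1192 = -11/16*1192 = -1639/2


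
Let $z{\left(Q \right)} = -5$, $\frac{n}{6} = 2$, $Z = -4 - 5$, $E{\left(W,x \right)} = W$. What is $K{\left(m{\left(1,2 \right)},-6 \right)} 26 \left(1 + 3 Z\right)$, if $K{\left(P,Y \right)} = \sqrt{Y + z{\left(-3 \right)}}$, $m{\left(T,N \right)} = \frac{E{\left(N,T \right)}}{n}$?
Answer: $- 676 i \sqrt{11} \approx - 2242.0 i$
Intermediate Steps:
$Z = -9$
$n = 12$ ($n = 6 \cdot 2 = 12$)
$m{\left(T,N \right)} = \frac{N}{12}$
$K{\left(P,Y \right)} = \sqrt{-5 + Y}$ ($K{\left(P,Y \right)} = \sqrt{Y - 5} = \sqrt{-5 + Y}$)
$K{\left(m{\left(1,2 \right)},-6 \right)} 26 \left(1 + 3 Z\right) = \sqrt{-5 - 6} \cdot 26 \left(1 + 3 \left(-9\right)\right) = \sqrt{-11} \cdot 26 \left(1 - 27\right) = i \sqrt{11} \cdot 26 \left(-26\right) = 26 i \sqrt{11} \left(-26\right) = - 676 i \sqrt{11}$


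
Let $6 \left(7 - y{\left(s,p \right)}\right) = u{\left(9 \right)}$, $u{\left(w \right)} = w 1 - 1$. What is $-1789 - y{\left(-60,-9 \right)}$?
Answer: $- \frac{5384}{3} \approx -1794.7$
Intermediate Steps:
$u{\left(w \right)} = -1 + w$ ($u{\left(w \right)} = w - 1 = -1 + w$)
$y{\left(s,p \right)} = \frac{17}{3}$ ($y{\left(s,p \right)} = 7 - \frac{-1 + 9}{6} = 7 - \frac{4}{3} = \frac{17}{3}$)
$-1789 - y{\left(-60,-9 \right)} = -1789 - \frac{17}{3} = - \frac{5384}{3}$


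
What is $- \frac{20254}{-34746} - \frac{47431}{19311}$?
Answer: $- \frac{69828474}{37276667} \approx -1.8732$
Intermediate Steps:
$- \frac{20254}{-34746} - \frac{47431}{19311} = \left(-20254\right) \left(- \frac{1}{34746}\right) - \frac{47431}{19311} = \frac{10127}{17373} - \frac{47431}{19311} = - \frac{69828474}{37276667}$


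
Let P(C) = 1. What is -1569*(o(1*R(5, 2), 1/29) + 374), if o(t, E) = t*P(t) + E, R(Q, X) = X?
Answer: -17109945/29 ≈ -5.9000e+5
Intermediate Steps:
o(t, E) = E + t (o(t, E) = t*1 + E = t + E = E + t)
-1569*(o(1*R(5, 2), 1/29) + 374) = -1569*((1/29 + 1*2) + 374) = -1569*((1/29 + 2) + 374) = -1569*(59/29 + 374) = -1569*10905/29 = -17109945/29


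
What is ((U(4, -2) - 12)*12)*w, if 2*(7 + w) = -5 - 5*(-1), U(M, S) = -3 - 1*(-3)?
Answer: 1008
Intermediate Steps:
U(M, S) = 0 (U(M, S) = -3 + 3 = 0)
w = -7 (w = -7 + (-5 - 5*(-1))/2 = -7 + (-5 + 5)/2 = -7 + (½)*0 = -7 + 0 = -7)
((U(4, -2) - 12)*12)*w = ((0 - 12)*12)*(-7) = -12*12*(-7) = -144*(-7) = 1008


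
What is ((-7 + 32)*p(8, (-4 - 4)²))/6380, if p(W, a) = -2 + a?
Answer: 155/638 ≈ 0.24295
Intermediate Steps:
((-7 + 32)*p(8, (-4 - 4)²))/6380 = ((-7 + 32)*(-2 + (-4 - 4)²))/6380 = (25*(-2 + (-8)²))*(1/6380) = (25*(-2 + 64))*(1/6380) = (25*62)*(1/6380) = 1550*(1/6380) = 155/638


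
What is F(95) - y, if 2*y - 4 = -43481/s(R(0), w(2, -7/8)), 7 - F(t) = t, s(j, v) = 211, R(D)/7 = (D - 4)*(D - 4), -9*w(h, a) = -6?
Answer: 5501/422 ≈ 13.036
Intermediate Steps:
w(h, a) = ⅔ (w(h, a) = -⅑*(-6) = ⅔)
R(D) = 7*(-4 + D)² (R(D) = 7*((D - 4)*(D - 4)) = 7*((-4 + D)*(-4 + D)) = 7*(-4 + D)²)
F(t) = 7 - t
y = -42637/422 (y = 2 + (-43481/211)/2 = 2 + (-43481*1/211)/2 = 2 + (½)*(-43481/211) = 2 - 43481/422 = -42637/422 ≈ -101.04)
F(95) - y = (7 - 1*95) - 1*(-42637/422) = (7 - 95) + 42637/422 = -88 + 42637/422 = 5501/422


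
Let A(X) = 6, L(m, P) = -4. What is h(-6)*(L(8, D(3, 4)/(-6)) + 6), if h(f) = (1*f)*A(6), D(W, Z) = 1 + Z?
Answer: -72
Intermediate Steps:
h(f) = 6*f (h(f) = (1*f)*6 = f*6 = 6*f)
h(-6)*(L(8, D(3, 4)/(-6)) + 6) = (6*(-6))*(-4 + 6) = -36*2 = -72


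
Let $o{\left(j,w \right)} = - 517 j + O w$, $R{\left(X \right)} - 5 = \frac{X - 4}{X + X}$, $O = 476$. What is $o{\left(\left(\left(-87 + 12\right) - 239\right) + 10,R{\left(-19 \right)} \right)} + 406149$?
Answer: $\frac{10753717}{19} \approx 5.6599 \cdot 10^{5}$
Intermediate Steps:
$R{\left(X \right)} = 5 + \frac{-4 + X}{2 X}$ ($R{\left(X \right)} = 5 + \frac{X - 4}{X + X} = 5 + \frac{-4 + X}{2 X}$)
$o{\left(j,w \right)} = - 517 j + 476 w$
$o{\left(\left(\left(-87 + 12\right) - 239\right) + 10,R{\left(-19 \right)} \right)} + 406149 = \left(- 517 \left(\left(\left(-87 + 12\right) - 239\right) + 10\right) + 476 \left(\frac{11}{2} - \frac{2}{-19}\right)\right) + 406149 = \left(- 517 \left(\left(-75 - 239\right) + 10\right) + 476 \left(\frac{11}{2} - - \frac{2}{19}\right)\right) + 406149 = \left(- 517 \left(-314 + 10\right) + 476 \left(\frac{11}{2} + \frac{2}{19}\right)\right) + 406149 = \left(\left(-517\right) \left(-304\right) + 476 \cdot \frac{213}{38}\right) + 406149 = \left(157168 + \frac{50694}{19}\right) + 406149 = \frac{3036886}{19} + 406149 = \frac{10753717}{19}$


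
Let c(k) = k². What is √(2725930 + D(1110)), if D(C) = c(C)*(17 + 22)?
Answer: √50777830 ≈ 7125.9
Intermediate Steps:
D(C) = 39*C² (D(C) = C²*(17 + 22) = C²*39 = 39*C²)
√(2725930 + D(1110)) = √(2725930 + 39*1110²) = √(2725930 + 39*1232100) = √(2725930 + 48051900) = √50777830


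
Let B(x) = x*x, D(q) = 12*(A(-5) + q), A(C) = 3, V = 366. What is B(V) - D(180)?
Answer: 131760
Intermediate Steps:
D(q) = 36 + 12*q (D(q) = 12*(3 + q) = 36 + 12*q)
B(x) = x²
B(V) - D(180) = 366² - (36 + 12*180) = 133956 - (36 + 2160) = 133956 - 1*2196 = 133956 - 2196 = 131760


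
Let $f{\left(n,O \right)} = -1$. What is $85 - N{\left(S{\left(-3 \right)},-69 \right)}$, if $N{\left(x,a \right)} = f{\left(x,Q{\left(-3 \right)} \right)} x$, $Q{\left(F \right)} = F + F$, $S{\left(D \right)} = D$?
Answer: $82$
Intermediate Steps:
$Q{\left(F \right)} = 2 F$
$N{\left(x,a \right)} = - x$
$85 - N{\left(S{\left(-3 \right)},-69 \right)} = 85 - \left(-1\right) \left(-3\right) = 85 - 3 = 82$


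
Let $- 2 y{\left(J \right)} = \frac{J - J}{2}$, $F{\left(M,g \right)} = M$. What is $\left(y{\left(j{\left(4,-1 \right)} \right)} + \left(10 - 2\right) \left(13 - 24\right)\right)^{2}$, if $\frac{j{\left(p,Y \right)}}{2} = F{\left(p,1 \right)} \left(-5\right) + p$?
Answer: $7744$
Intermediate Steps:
$j{\left(p,Y \right)} = - 8 p$ ($j{\left(p,Y \right)} = 2 \left(p \left(-5\right) + p\right) = 2 \left(- 5 p + p\right) = 2 \left(- 4 p\right) = - 8 p$)
$y{\left(J \right)} = 0$ ($y{\left(J \right)} = - \frac{\left(J - J\right) \frac{1}{2}}{2} = - \frac{0 \cdot \frac{1}{2}}{2} = \left(- \frac{1}{2}\right) 0 = 0$)
$\left(y{\left(j{\left(4,-1 \right)} \right)} + \left(10 - 2\right) \left(13 - 24\right)\right)^{2} = \left(0 + \left(10 - 2\right) \left(13 - 24\right)\right)^{2} = \left(0 + 8 \left(-11\right)\right)^{2} = \left(0 - 88\right)^{2} = \left(-88\right)^{2} = 7744$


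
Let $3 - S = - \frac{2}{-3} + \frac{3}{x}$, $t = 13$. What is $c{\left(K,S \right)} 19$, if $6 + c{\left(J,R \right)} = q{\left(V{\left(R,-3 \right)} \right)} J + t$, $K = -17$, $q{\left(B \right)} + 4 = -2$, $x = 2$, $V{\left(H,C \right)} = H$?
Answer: $2071$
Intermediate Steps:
$q{\left(B \right)} = -6$ ($q{\left(B \right)} = -4 - 2 = -6$)
$S = \frac{5}{6}$ ($S = 3 - \left(- \frac{2}{-3} + \frac{3}{2}\right) = 3 - \left(\left(-2\right) \left(- \frac{1}{3}\right) + 3 \cdot \frac{1}{2}\right) = 3 - \left(\frac{2}{3} + \frac{3}{2}\right) = 3 - \frac{13}{6} = \frac{5}{6} \approx 0.83333$)
$c{\left(J,R \right)} = 7 - 6 J$ ($c{\left(J,R \right)} = -6 - \left(-13 + 6 J\right) = 7 - 6 J$)
$c{\left(K,S \right)} 19 = \left(7 - -102\right) 19 = \left(7 + 102\right) 19 = 109 \cdot 19 = 2071$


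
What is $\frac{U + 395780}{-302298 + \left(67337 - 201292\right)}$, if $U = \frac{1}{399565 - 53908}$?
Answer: $- \frac{136804127461}{150793903221} \approx -0.90723$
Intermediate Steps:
$U = \frac{1}{345657} \approx 2.893 \cdot 10^{-6}$
$\frac{U + 395780}{-302298 + \left(67337 - 201292\right)} = \frac{\frac{1}{345657} + 395780}{-302298 + \left(67337 - 201292\right)} = \frac{136804127461}{345657 \left(-302298 + \left(67337 - 201292\right)\right)} = \frac{136804127461}{345657 \left(-302298 - 133955\right)} = \frac{136804127461}{345657 \left(-436253\right)} = \frac{136804127461}{345657} \left(- \frac{1}{436253}\right) = - \frac{136804127461}{150793903221}$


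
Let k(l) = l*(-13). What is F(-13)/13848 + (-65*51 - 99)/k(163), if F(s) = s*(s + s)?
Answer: 23996647/14671956 ≈ 1.6355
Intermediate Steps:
k(l) = -13*l
F(s) = 2*s² (F(s) = s*(2*s) = 2*s²)
F(-13)/13848 + (-65*51 - 99)/k(163) = (2*(-13)²)/13848 + (-65*51 - 99)/((-13*163)) = (2*169)*(1/13848) + (-3315 - 99)/(-2119) = 338*(1/13848) - 3414*(-1/2119) = 169/6924 + 3414/2119 = 23996647/14671956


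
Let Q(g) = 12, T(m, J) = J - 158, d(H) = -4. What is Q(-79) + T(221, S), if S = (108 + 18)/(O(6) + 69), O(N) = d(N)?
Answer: -9364/65 ≈ -144.06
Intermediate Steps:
O(N) = -4
S = 126/65 (S = (108 + 18)/(-4 + 69) = 126/65 ≈ 1.9385)
T(m, J) = -158 + J
Q(-79) + T(221, S) = 12 + (-158 + 126/65) = 12 - 10144/65 = -9364/65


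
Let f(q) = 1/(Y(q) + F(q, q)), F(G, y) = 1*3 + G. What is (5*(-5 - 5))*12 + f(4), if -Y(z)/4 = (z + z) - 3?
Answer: -7801/13 ≈ -600.08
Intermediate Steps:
F(G, y) = 3 + G
Y(z) = 12 - 8*z (Y(z) = -4*((z + z) - 3) = -4*(2*z - 3) = -4*(-3 + 2*z) = 12 - 8*z)
f(q) = 1/(15 - 7*q) (f(q) = 1/((12 - 8*q) + (3 + q)) = 1/(15 - 7*q))
(5*(-5 - 5))*12 + f(4) = (5*(-5 - 5))*12 + 1/(15 - 7*4) = (5*(-10))*12 + 1/(15 - 28) = -50*12 + 1/(-13) = -600 - 1/13 = -7801/13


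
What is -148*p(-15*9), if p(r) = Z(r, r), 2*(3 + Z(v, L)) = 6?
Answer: 0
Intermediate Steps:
Z(v, L) = 0 (Z(v, L) = -3 + (½)*6 = -3 + 3 = 0)
p(r) = 0
-148*p(-15*9) = -148*0 = 0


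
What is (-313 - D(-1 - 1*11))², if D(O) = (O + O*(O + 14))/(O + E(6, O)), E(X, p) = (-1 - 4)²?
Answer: 16265089/169 ≈ 96243.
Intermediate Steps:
E(X, p) = 25 (E(X, p) = (-5)² = 25)
D(O) = (O + O*(14 + O))/(25 + O) (D(O) = (O + O*(O + 14))/(O + 25) = (O + O*(14 + O))/(25 + O))
(-313 - D(-1 - 1*11))² = (-313 - (-1 - 1*11)*(15 + (-1 - 1*11))/(25 + (-1 - 1*11)))² = (-313 - (-1 - 11)*(15 + (-1 - 11))/(25 + (-1 - 11)))² = (-313 - (-12)*(15 - 12)/(25 - 12))² = (-313 - (-12)*3/13)² = (-313 - 1*(-36/13))² = (-313 + 36/13)² = (-4033/13)² = 16265089/169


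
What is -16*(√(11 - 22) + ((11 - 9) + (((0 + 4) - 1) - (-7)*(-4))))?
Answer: 368 - 16*I*√11 ≈ 368.0 - 53.066*I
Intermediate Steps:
-16*(√(11 - 22) + ((11 - 9) + (((0 + 4) - 1) - (-7)*(-4)))) = -16*(√(-11) + (2 + ((4 - 1) - 1*28))) = -16*(I*√11 + (2 + (3 - 28))) = -16*(I*√11 + (2 - 25)) = -16*(I*√11 - 23) = -16*(-23 + I*√11) = 368 - 16*I*√11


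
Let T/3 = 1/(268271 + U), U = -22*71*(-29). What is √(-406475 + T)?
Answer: 2*I*√1110190689748938/104523 ≈ 637.55*I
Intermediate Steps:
U = 45298 (U = -1562*(-29) = 45298)
T = 1/104523 (T = 3/(268271 + 45298) = 3/313569 = 3*(1/313569) = 1/104523 ≈ 9.5673e-6)
√(-406475 + T) = √(-406475 + 1/104523) = √(-42485986424/104523) = 2*I*√1110190689748938/104523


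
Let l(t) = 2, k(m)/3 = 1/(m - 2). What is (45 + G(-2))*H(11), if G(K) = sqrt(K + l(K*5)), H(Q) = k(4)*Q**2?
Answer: 16335/2 ≈ 8167.5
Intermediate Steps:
k(m) = 3/(-2 + m) (k(m) = 3/(m - 2) = 3/(-2 + m))
H(Q) = 3*Q**2/2 (H(Q) = (3/(-2 + 4))*Q**2 = (3/2)*Q**2 = (3*(1/2))*Q**2 = 3*Q**2/2)
G(K) = sqrt(2 + K) (G(K) = sqrt(K + 2) = sqrt(2 + K))
(45 + G(-2))*H(11) = (45 + sqrt(2 - 2))*((3/2)*11**2) = (45 + sqrt(0))*((3/2)*121) = (45 + 0)*(363/2) = 45*(363/2) = 16335/2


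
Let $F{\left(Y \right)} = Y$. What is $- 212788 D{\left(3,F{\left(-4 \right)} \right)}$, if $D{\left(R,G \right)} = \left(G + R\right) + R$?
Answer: $-425576$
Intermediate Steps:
$D{\left(R,G \right)} = G + 2 R$
$- 212788 D{\left(3,F{\left(-4 \right)} \right)} = - 212788 \left(-4 + 2 \cdot 3\right) = - 212788 \left(-4 + 6\right) = \left(-212788\right) 2 = -425576$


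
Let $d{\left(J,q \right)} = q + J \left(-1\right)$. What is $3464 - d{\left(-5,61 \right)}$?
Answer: $3398$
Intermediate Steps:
$d{\left(J,q \right)} = q - J$
$3464 - d{\left(-5,61 \right)} = 3464 - \left(61 - -5\right) = 3464 - \left(61 + 5\right) = 3464 - 66 = 3398$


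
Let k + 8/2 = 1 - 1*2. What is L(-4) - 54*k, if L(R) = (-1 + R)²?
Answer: 295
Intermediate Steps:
k = -5 (k = -4 + (1 - 1*2) = -4 + (1 - 2) = -4 - 1 = -5)
L(-4) - 54*k = (-1 - 4)² - 54*(-5) = (-5)² + 270 = 25 + 270 = 295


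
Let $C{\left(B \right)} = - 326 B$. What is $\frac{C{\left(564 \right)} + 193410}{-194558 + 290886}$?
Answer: $\frac{4773}{48164} \approx 0.099099$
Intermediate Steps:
$\frac{C{\left(564 \right)} + 193410}{-194558 + 290886} = \frac{\left(-326\right) 564 + 193410}{-194558 + 290886} = \frac{-183864 + 193410}{96328} = 9546 \cdot \frac{1}{96328} = \frac{4773}{48164}$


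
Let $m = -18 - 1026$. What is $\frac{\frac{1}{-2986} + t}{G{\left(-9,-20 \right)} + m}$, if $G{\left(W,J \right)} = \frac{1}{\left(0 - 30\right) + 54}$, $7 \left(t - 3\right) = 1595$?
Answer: $- \frac{57904428}{261849805} \approx -0.22114$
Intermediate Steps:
$t = \frac{1616}{7}$ ($t = 3 + \frac{1}{7} \cdot 1595 = 3 + \frac{1595}{7} = \frac{1616}{7} \approx 230.86$)
$G{\left(W,J \right)} = \frac{1}{24}$ ($G{\left(W,J \right)} = \frac{1}{\left(0 - 30\right) + 54} = \frac{1}{-30 + 54} = \frac{1}{24}$)
$m = -1044$ ($m = -18 - 1026 = -1044$)
$\frac{\frac{1}{-2986} + t}{G{\left(-9,-20 \right)} + m} = \frac{\frac{1}{-2986} + \frac{1616}{7}}{\frac{1}{24} - 1044} = \frac{- \frac{1}{2986} + \frac{1616}{7}}{- \frac{25055}{24}} = \frac{4825369}{20902} \left(- \frac{24}{25055}\right) = - \frac{57904428}{261849805}$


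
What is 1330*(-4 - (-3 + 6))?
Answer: -9310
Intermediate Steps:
1330*(-4 - (-3 + 6)) = 1330*(-4 - 3) = 1330*(-7) = -9310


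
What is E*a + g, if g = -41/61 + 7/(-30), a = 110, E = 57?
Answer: 11472443/1830 ≈ 6269.1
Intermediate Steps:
g = -1657/1830 (g = -41*1/61 + 7*(-1/30) = -41/61 - 7/30 = -1657/1830 ≈ -0.90546)
E*a + g = 57*110 - 1657/1830 = 6270 - 1657/1830 = 11472443/1830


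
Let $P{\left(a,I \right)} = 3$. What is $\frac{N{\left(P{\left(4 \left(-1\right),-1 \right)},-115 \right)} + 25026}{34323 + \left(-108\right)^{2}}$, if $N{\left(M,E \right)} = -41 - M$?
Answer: $\frac{24982}{45987} \approx 0.54324$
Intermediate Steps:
$\frac{N{\left(P{\left(4 \left(-1\right),-1 \right)},-115 \right)} + 25026}{34323 + \left(-108\right)^{2}} = \frac{\left(-41 - 3\right) + 25026}{34323 + \left(-108\right)^{2}} = \frac{\left(-41 - 3\right) + 25026}{34323 + 11664} = \frac{-44 + 25026}{45987} = 24982 \cdot \frac{1}{45987} = \frac{24982}{45987}$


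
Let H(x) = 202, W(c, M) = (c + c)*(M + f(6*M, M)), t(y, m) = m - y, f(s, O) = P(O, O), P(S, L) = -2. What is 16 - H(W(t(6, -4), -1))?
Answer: -186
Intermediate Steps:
f(s, O) = -2
W(c, M) = 2*c*(-2 + M) (W(c, M) = (c + c)*(M - 2) = (2*c)*(-2 + M) = 2*c*(-2 + M))
16 - H(W(t(6, -4), -1)) = 16 - 1*202 = 16 - 202 = -186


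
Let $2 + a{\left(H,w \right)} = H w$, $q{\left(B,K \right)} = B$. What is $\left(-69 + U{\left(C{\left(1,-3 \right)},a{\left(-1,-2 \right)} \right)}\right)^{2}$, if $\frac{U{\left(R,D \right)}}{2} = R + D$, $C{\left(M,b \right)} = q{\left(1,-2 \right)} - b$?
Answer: $3721$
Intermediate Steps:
$a{\left(H,w \right)} = -2 + H w$
$C{\left(M,b \right)} = 1 - b$
$U{\left(R,D \right)} = 2 D + 2 R$ ($U{\left(R,D \right)} = 2 \left(R + D\right) = 2 \left(D + R\right) = 2 D + 2 R$)
$\left(-69 + U{\left(C{\left(1,-3 \right)},a{\left(-1,-2 \right)} \right)}\right)^{2} = \left(-69 + \left(2 \left(-2 - -2\right) + 2 \left(1 - -3\right)\right)\right)^{2} = \left(-69 + \left(2 \left(-2 + 2\right) + 2 \left(1 + 3\right)\right)\right)^{2} = \left(-69 + \left(2 \cdot 0 + 2 \cdot 4\right)\right)^{2} = \left(-69 + \left(0 + 8\right)\right)^{2} = \left(-69 + 8\right)^{2} = \left(-61\right)^{2} = 3721$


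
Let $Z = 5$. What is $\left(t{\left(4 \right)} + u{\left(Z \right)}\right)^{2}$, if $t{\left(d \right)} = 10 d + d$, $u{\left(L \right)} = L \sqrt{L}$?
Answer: $2061 + 440 \sqrt{5} \approx 3044.9$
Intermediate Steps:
$u{\left(L \right)} = L^{\frac{3}{2}}$
$t{\left(d \right)} = 11 d$
$\left(t{\left(4 \right)} + u{\left(Z \right)}\right)^{2} = \left(11 \cdot 4 + 5^{\frac{3}{2}}\right)^{2} = \left(44 + 5 \sqrt{5}\right)^{2}$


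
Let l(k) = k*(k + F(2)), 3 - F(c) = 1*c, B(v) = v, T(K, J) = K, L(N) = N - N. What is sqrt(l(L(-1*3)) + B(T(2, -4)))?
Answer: sqrt(2) ≈ 1.4142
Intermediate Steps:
L(N) = 0
F(c) = 3 - c
l(k) = k*(1 + k) (l(k) = k*(k + (3 - 1*2)) = k*(k + (3 - 2)) = k*(k + 1) = k*(1 + k))
sqrt(l(L(-1*3)) + B(T(2, -4))) = sqrt(0*(1 + 0) + 2) = sqrt(0*1 + 2) = sqrt(0 + 2) = sqrt(2)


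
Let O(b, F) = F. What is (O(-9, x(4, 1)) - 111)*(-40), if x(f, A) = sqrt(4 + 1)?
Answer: 4440 - 40*sqrt(5) ≈ 4350.6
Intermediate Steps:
x(f, A) = sqrt(5)
(O(-9, x(4, 1)) - 111)*(-40) = (sqrt(5) - 111)*(-40) = (-111 + sqrt(5))*(-40) = 4440 - 40*sqrt(5)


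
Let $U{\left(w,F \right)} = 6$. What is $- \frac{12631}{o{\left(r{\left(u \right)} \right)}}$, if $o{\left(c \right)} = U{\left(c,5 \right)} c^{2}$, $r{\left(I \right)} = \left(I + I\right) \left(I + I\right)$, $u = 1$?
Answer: $- \frac{12631}{96} \approx -131.57$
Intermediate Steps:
$r{\left(I \right)} = 4 I^{2}$ ($r{\left(I \right)} = 2 I 2 I = 4 I^{2}$)
$o{\left(c \right)} = 6 c^{2}$
$- \frac{12631}{o{\left(r{\left(u \right)} \right)}} = - \frac{12631}{6 \left(4 \cdot 1^{2}\right)^{2}} = - \frac{12631}{6 \left(4 \cdot 1\right)^{2}} = - \frac{12631}{6 \cdot 4^{2}} = - \frac{12631}{6 \cdot 16} = - \frac{12631}{96}$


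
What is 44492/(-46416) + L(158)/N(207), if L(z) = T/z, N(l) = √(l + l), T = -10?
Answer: -11123/11604 - 5*√46/10902 ≈ -0.96166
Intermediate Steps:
N(l) = √2*√l (N(l) = √(2*l) = √2*√l)
L(z) = -10/z
44492/(-46416) + L(158)/N(207) = 44492/(-46416) + (-10/158)/((√2*√207)) = 44492*(-1/46416) + (-10*1/158)/((√2*(3*√23))) = -11123/11604 - 5*√46/138/79 = -11123/11604 - 5*√46/10902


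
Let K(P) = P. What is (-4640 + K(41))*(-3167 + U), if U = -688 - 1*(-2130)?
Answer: 7933275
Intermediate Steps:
U = 1442 (U = -688 + 2130 = 1442)
(-4640 + K(41))*(-3167 + U) = (-4640 + 41)*(-3167 + 1442) = -4599*(-1725) = 7933275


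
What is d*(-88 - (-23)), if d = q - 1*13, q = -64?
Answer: 5005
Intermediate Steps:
d = -77 (d = -64 - 1*13 = -64 - 13 = -77)
d*(-88 - (-23)) = -77*(-88 - (-23)) = -77*(-88 - 1*(-23)) = -77*(-88 + 23) = -77*(-65) = 5005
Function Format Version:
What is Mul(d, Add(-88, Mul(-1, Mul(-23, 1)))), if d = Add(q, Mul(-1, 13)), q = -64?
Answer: 5005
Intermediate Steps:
d = -77 (d = Add(-64, Mul(-1, 13)) = Add(-64, -13) = -77)
Mul(d, Add(-88, Mul(-1, Mul(-23, 1)))) = Mul(-77, Add(-88, Mul(-1, Mul(-23, 1)))) = Mul(-77, Add(-88, Mul(-1, -23))) = Mul(-77, Add(-88, 23)) = Mul(-77, -65) = 5005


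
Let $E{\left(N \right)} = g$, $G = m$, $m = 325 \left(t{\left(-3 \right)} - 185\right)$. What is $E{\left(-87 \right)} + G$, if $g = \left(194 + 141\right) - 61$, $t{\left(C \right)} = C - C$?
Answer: $-59851$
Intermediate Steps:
$t{\left(C \right)} = 0$
$m = -60125$ ($m = 325 \left(0 - 185\right) = 325 \left(-185\right) = -60125$)
$G = -60125$
$g = 274$ ($g = 335 - 61 = 274$)
$E{\left(N \right)} = 274$
$E{\left(-87 \right)} + G = 274 - 60125 = -59851$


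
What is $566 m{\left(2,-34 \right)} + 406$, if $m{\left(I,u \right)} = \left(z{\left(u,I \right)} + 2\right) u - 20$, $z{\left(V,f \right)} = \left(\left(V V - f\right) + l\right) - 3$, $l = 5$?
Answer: $-22295466$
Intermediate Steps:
$z{\left(V,f \right)} = 2 + V^{2} - f$ ($z{\left(V,f \right)} = \left(\left(V V - f\right) + 5\right) - 3 = \left(\left(V^{2} - f\right) + 5\right) - 3 = \left(5 + V^{2} - f\right) - 3 = 2 + V^{2} - f$)
$m{\left(I,u \right)} = -20 + u \left(4 + u^{2} - I\right)$ ($m{\left(I,u \right)} = \left(\left(2 + u^{2} - I\right) + 2\right) u - 20 = \left(4 + u^{2} - I\right) u - 20 = u \left(4 + u^{2} - I\right) - 20 = -20 + u \left(4 + u^{2} - I\right)$)
$566 m{\left(2,-34 \right)} + 406 = 566 \left(-20 + \left(-34\right)^{3} + 4 \left(-34\right) - 2 \left(-34\right)\right) + 406 = 566 \left(-20 - 39304 - 136 + 68\right) + 406 = 566 \left(-39392\right) + 406 = -22295872 + 406 = -22295466$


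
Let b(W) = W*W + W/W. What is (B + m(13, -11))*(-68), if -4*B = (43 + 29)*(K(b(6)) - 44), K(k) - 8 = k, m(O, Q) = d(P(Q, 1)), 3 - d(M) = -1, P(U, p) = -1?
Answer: 952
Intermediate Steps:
d(M) = 4 (d(M) = 3 - 1*(-1) = 3 + 1 = 4)
m(O, Q) = 4
b(W) = 1 + W² (b(W) = W² + 1 = 1 + W²)
K(k) = 8 + k
B = -18 (B = -(43 + 29)*((8 + (1 + 6²)) - 44)/4 = -18*((8 + (1 + 36)) - 44) = -18*((8 + 37) - 44) = -18*(45 - 44) = -18 ≈ -18.000)
(B + m(13, -11))*(-68) = (-18 + 4)*(-68) = -14*(-68) = 952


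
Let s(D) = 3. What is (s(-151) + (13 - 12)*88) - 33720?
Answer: -33629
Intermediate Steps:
(s(-151) + (13 - 12)*88) - 33720 = (3 + (13 - 12)*88) - 33720 = (3 + 1*88) - 33720 = (3 + 88) - 33720 = 91 - 33720 = -33629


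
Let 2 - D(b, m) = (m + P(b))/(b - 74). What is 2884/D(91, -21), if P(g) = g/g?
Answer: 24514/27 ≈ 907.93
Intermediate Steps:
P(g) = 1
D(b, m) = 2 - (1 + m)/(-74 + b) (D(b, m) = 2 - (m + 1)/(b - 74) = 2 - (1 + m)/(-74 + b))
2884/D(91, -21) = 2884/(((-149 - 1*(-21) + 2*91)/(-74 + 91))) = 2884/(((-149 + 21 + 182)/17)) = 2884/(((1/17)*54)) = 2884/(54/17) = 2884*(17/54) = 24514/27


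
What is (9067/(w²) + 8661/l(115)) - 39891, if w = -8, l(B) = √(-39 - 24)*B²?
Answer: -2543957/64 - 2887*I*√7/92575 ≈ -39749.0 - 0.082509*I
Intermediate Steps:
l(B) = 3*I*√7*B² (l(B) = √(-63)*B² = (3*I*√7)*B² = 3*I*√7*B²)
(9067/(w²) + 8661/l(115)) - 39891 = (9067/((-8)²) + 8661/((3*I*√7*115²))) - 39891 = (9067/64 + 8661/((3*I*√7*13225))) - 39891 = (9067*(1/64) + 8661/((39675*I*√7))) - 39891 = (9067/64 + 8661*(-I*√7/277725)) - 39891 = (9067/64 - 2887*I*√7/92575) - 39891 = -2543957/64 - 2887*I*√7/92575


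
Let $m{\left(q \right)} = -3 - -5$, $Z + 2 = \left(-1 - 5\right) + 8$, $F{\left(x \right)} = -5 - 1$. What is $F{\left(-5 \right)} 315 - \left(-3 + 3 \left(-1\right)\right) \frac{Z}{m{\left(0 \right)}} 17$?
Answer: $-1890$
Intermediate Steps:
$F{\left(x \right)} = -6$ ($F{\left(x \right)} = -5 - 1 = -6$)
$Z = 0$ ($Z = -2 + \left(\left(-1 - 5\right) + 8\right) = -2 + \left(-6 + 8\right) = -2 + 2 = 0$)
$m{\left(q \right)} = 2$ ($m{\left(q \right)} = -3 + 5 = 2$)
$F{\left(-5 \right)} 315 - \left(-3 + 3 \left(-1\right)\right) \frac{Z}{m{\left(0 \right)}} 17 = \left(-6\right) 315 - \left(-3 + 3 \left(-1\right)\right) \frac{0}{2} \cdot 17 = -1890 - \left(-3 - 3\right) 0 \cdot \frac{1}{2} \cdot 17 = -1890 - \left(-6\right) 0 \cdot 17 = -1890 - 0 \cdot 17 = -1890 - 0 = -1890 + 0 = -1890$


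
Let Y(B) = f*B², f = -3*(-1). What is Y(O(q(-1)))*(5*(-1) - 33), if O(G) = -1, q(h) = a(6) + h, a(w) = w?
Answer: -114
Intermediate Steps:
f = 3
q(h) = 6 + h
Y(B) = 3*B²
Y(O(q(-1)))*(5*(-1) - 33) = (3*(-1)²)*(5*(-1) - 33) = (3*1)*(-5 - 33) = 3*(-38) = -114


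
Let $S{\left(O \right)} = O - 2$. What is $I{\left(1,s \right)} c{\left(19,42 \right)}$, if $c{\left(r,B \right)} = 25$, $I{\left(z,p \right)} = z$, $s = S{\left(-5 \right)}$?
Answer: $25$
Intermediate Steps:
$S{\left(O \right)} = -2 + O$
$s = -7$ ($s = -2 - 5 = -7$)
$I{\left(1,s \right)} c{\left(19,42 \right)} = 1 \cdot 25 = 25$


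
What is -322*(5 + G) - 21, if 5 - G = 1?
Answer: -2919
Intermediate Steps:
G = 4 (G = 5 - 1*1 = 5 - 1 = 4)
-322*(5 + G) - 21 = -322*(5 + 4) - 21 = -322*9 - 21 = -46*63 - 21 = -2898 - 21 = -2919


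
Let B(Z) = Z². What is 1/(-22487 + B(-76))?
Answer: -1/16711 ≈ -5.9841e-5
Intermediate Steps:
1/(-22487 + B(-76)) = 1/(-22487 + (-76)²) = 1/(-22487 + 5776) = 1/(-16711) = -1/16711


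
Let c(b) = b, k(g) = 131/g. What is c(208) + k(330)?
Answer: 68771/330 ≈ 208.40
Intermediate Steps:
c(208) + k(330) = 208 + 131/330 = 68771/330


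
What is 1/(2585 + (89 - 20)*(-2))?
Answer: 1/2447 ≈ 0.00040866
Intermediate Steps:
1/(2585 + (89 - 20)*(-2)) = 1/(2585 + 69*(-2)) = 1/(2585 - 138) = 1/2447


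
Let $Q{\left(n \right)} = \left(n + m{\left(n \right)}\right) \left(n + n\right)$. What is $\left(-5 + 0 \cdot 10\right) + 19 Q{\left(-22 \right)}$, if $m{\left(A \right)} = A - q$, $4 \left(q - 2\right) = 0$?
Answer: $38451$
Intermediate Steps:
$q = 2$ ($q = 2 + \frac{1}{4} \cdot 0 = 2 + 0 = 2$)
$m{\left(A \right)} = -2 + A$ ($m{\left(A \right)} = A - 2 = -2 + A$)
$Q{\left(n \right)} = 2 n \left(-2 + 2 n\right)$ ($Q{\left(n \right)} = \left(n + \left(-2 + n\right)\right) \left(n + n\right) = \left(-2 + 2 n\right) 2 n = 2 n \left(-2 + 2 n\right)$)
$\left(-5 + 0 \cdot 10\right) + 19 Q{\left(-22 \right)} = \left(-5 + 0 \cdot 10\right) + 19 \cdot 4 \left(-22\right) \left(-1 - 22\right) = \left(-5 + 0\right) + 19 \cdot 4 \left(-22\right) \left(-23\right) = -5 + 19 \cdot 2024 = -5 + 38456 = 38451$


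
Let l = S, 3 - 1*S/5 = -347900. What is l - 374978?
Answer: 1364537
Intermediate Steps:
S = 1739515 (S = 15 - 5*(-347900) = 15 + 1739500 = 1739515)
l = 1739515
l - 374978 = 1739515 - 374978 = 1364537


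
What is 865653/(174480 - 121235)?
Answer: 865653/53245 ≈ 16.258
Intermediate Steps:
865653/(174480 - 121235) = 865653/53245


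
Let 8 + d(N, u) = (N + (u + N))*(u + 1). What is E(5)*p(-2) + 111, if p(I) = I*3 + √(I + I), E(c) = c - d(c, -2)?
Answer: -15 + 42*I ≈ -15.0 + 42.0*I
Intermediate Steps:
d(N, u) = -8 + (1 + u)*(u + 2*N) (d(N, u) = -8 + (N + (u + N))*(u + 1) = -8 + (N + (N + u))*(1 + u) = -8 + (u + 2*N)*(1 + u) = -8 + (1 + u)*(u + 2*N))
E(c) = 6 + 3*c (E(c) = c - (-8 - 2 + (-2)² + 2*c + 2*c*(-2)) = c - (-8 - 2 + 4 + 2*c - 4*c) = c - (-6 - 2*c) = c + (6 + 2*c) = 6 + 3*c)
p(I) = 3*I + √2*√I (p(I) = 3*I + √(2*I) = 3*I + √2*√I)
E(5)*p(-2) + 111 = (6 + 3*5)*(3*(-2) + √2*√(-2)) + 111 = (6 + 15)*(-6 + √2*(I*√2)) + 111 = 21*(-6 + 2*I) + 111 = (-126 + 42*I) + 111 = -15 + 42*I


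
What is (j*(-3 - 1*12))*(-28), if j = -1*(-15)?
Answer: 6300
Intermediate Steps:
j = 15
(j*(-3 - 1*12))*(-28) = (15*(-3 - 1*12))*(-28) = (15*(-3 - 12))*(-28) = (15*(-15))*(-28) = -225*(-28) = 6300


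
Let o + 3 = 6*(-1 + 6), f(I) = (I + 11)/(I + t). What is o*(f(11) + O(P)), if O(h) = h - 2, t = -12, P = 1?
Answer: -621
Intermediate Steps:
O(h) = -2 + h
f(I) = (11 + I)/(-12 + I) (f(I) = (I + 11)/(I - 12) = (11 + I)/(-12 + I))
o = 27 (o = -3 + 6*(-1 + 6) = -3 + 6*5 = -3 + 30 = 27)
o*(f(11) + O(P)) = 27*((11 + 11)/(-12 + 11) + (-2 + 1)) = 27*(22/(-1) - 1) = 27*(-1*22 - 1) = 27*(-22 - 1) = 27*(-23) = -621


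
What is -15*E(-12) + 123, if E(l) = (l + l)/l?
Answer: 93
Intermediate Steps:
E(l) = 2 (E(l) = (2*l)/l = 2)
-15*E(-12) + 123 = -15*2 + 123 = -30 + 123 = 93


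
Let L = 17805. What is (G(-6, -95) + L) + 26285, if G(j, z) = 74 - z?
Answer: 44259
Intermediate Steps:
(G(-6, -95) + L) + 26285 = ((74 - 1*(-95)) + 17805) + 26285 = ((74 + 95) + 17805) + 26285 = (169 + 17805) + 26285 = 17974 + 26285 = 44259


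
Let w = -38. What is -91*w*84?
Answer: 290472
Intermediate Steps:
-91*w*84 = -91*(-38)*84 = 3458*84 = 290472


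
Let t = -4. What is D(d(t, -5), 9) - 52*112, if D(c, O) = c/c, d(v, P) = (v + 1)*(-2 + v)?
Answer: -5823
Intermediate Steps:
d(v, P) = (1 + v)*(-2 + v)
D(c, O) = 1
D(d(t, -5), 9) - 52*112 = 1 - 52*112 = 1 - 5824 = -5823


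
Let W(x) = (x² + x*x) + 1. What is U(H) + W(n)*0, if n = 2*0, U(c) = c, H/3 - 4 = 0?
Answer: 12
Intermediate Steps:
H = 12 (H = 12 + 3*0 = 12 + 0 = 12)
n = 0
W(x) = 1 + 2*x² (W(x) = (x² + x²) + 1 = 2*x² + 1 = 1 + 2*x²)
U(H) + W(n)*0 = 12 + (1 + 2*0²)*0 = 12 + (1 + 2*0)*0 = 12 + (1 + 0)*0 = 12 + 1*0 = 12 + 0 = 12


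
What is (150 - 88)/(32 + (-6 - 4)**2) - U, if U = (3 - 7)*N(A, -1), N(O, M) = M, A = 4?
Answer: -233/66 ≈ -3.5303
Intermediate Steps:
U = 4 (U = (3 - 7)*(-1) = -4*(-1) = 4)
(150 - 88)/(32 + (-6 - 4)**2) - U = (150 - 88)/(32 + (-6 - 4)**2) - 1*4 = 62/(32 + (-10)**2) - 4 = 62/(32 + 100) - 4 = 62/132 - 4 = 62*(1/132) - 4 = 31/66 - 4 = -233/66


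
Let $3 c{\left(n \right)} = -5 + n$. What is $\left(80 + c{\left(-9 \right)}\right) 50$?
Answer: $\frac{11300}{3} \approx 3766.7$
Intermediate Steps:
$c{\left(n \right)} = - \frac{5}{3} + \frac{n}{3}$ ($c{\left(n \right)} = \frac{-5 + n}{3} = - \frac{5}{3} + \frac{n}{3}$)
$\left(80 + c{\left(-9 \right)}\right) 50 = \left(80 + \left(- \frac{5}{3} + \frac{1}{3} \left(-9\right)\right)\right) 50 = \left(80 - \frac{14}{3}\right) 50 = \frac{226}{3} \cdot 50 = \frac{11300}{3}$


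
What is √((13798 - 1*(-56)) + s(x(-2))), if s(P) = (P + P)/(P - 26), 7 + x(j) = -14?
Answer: 2*√7651365/47 ≈ 117.71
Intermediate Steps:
x(j) = -21 (x(j) = -7 - 14 = -21)
s(P) = 2*P/(-26 + P) (s(P) = (2*P)/(-26 + P) = 2*P/(-26 + P))
√((13798 - 1*(-56)) + s(x(-2))) = √((13798 - 1*(-56)) + 2*(-21)/(-26 - 21)) = √((13798 + 56) + 2*(-21)/(-47)) = √(13854 + 2*(-21)*(-1/47)) = √(13854 + 42/47) = √(651180/47) = 2*√7651365/47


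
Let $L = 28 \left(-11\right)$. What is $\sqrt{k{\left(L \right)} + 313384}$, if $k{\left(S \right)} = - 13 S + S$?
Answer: $2 \sqrt{79270} \approx 563.1$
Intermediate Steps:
$L = -308$
$k{\left(S \right)} = - 12 S$
$\sqrt{k{\left(L \right)} + 313384} = \sqrt{\left(-12\right) \left(-308\right) + 313384} = \sqrt{3696 + 313384} = \sqrt{317080} = 2 \sqrt{79270}$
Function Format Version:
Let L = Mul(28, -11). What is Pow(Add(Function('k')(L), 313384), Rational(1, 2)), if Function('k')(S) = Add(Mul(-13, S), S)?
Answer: Mul(2, Pow(79270, Rational(1, 2))) ≈ 563.10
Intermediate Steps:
L = -308
Function('k')(S) = Mul(-12, S)
Pow(Add(Function('k')(L), 313384), Rational(1, 2)) = Pow(Add(Mul(-12, -308), 313384), Rational(1, 2)) = Pow(Add(3696, 313384), Rational(1, 2)) = Pow(317080, Rational(1, 2)) = Mul(2, Pow(79270, Rational(1, 2)))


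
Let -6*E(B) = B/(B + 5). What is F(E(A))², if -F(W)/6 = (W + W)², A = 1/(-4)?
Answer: 4/1172889 ≈ 3.4104e-6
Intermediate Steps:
A = -¼ ≈ -0.25000
E(B) = -B/(6*(5 + B)) (E(B) = -B/(6*(B + 5)) = -B/(6*(5 + B)))
F(W) = -24*W² (F(W) = -6*(W + W)² = -6*4*W² = -24*W²)
F(E(A))² = (-24*1/(16*(30 + 6*(-¼))²))² = (-24*1/(16*(30 - 3/2)²))² = (-24*(-1*(-¼)/57/2)²)² = (-24*(-1*(-¼)*2/57)²)² = (-24*(1/114)²)² = (-24*1/12996)² = (-2/1083)² = 4/1172889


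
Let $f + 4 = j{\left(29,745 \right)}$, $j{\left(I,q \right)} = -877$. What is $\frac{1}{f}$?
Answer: $- \frac{1}{881} \approx -0.0011351$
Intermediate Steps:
$f = -881$ ($f = -4 - 877 = -881$)
$\frac{1}{f} = \frac{1}{-881} = - \frac{1}{881}$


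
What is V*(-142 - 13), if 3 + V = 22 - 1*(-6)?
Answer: -3875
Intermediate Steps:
V = 25 (V = -3 + (22 - 1*(-6)) = -3 + (22 + 6) = -3 + 28 = 25)
V*(-142 - 13) = 25*(-142 - 13) = 25*(-155) = -3875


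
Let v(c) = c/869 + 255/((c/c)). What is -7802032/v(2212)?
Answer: -85822352/2833 ≈ -30294.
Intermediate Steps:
v(c) = 255 + c/869 (v(c) = c*(1/869) + 255/1 = c/869 + 255*1 = c/869 + 255 = 255 + c/869)
-7802032/v(2212) = -7802032/(255 + (1/869)*2212) = -7802032/(255 + 28/11) = -7802032/2833/11 = -7802032*11/2833 = -85822352/2833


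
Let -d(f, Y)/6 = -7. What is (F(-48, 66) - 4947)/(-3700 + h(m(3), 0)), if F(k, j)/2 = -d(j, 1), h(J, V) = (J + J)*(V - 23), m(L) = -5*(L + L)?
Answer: 5031/2320 ≈ 2.1685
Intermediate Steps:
d(f, Y) = 42 (d(f, Y) = -6*(-7) = 42)
m(L) = -10*L
h(J, V) = 2*J*(-23 + V) (h(J, V) = (2*J)*(-23 + V) = 2*J*(-23 + V))
F(k, j) = -84 (F(k, j) = 2*(-1*42) = 2*(-42) = -84)
(F(-48, 66) - 4947)/(-3700 + h(m(3), 0)) = (-84 - 4947)/(-3700 + 2*(-10*3)*(-23 + 0)) = -5031/(-3700 + 2*(-30)*(-23)) = -5031/(-3700 + 1380) = -5031/(-2320) = -5031*(-1/2320) = 5031/2320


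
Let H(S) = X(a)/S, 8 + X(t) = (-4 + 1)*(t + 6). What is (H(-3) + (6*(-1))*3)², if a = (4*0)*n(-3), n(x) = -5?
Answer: 784/9 ≈ 87.111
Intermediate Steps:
a = 0 (a = (4*0)*(-5) = 0*(-5) = 0)
X(t) = -26 - 3*t (X(t) = -8 + (-4 + 1)*(t + 6) = -8 - 3*(6 + t) = -8 + (-18 - 3*t) = -26 - 3*t)
H(S) = -26/S (H(S) = (-26 - 3*0)/S = (-26 + 0)/S = -26/S)
(H(-3) + (6*(-1))*3)² = (-26/(-3) + (6*(-1))*3)² = (-26*(-⅓) - 6*3)² = (26/3 - 18)² = (-28/3)² = 784/9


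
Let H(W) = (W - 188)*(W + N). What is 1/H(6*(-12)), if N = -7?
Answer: 1/20540 ≈ 4.8685e-5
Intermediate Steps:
H(W) = (-188 + W)*(-7 + W) (H(W) = (W - 188)*(W - 7) = (-188 + W)*(-7 + W))
1/H(6*(-12)) = 1/(1316 + (6*(-12))² - 1170*(-12)) = 1/(1316 + (-72)² - 195*(-72)) = 1/(1316 + 5184 + 14040) = 1/20540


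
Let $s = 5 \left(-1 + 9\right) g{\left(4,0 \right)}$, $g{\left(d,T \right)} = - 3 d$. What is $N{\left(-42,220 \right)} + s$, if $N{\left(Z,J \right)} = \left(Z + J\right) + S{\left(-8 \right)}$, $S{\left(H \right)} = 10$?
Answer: $-292$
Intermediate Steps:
$N{\left(Z,J \right)} = 10 + J + Z$ ($N{\left(Z,J \right)} = \left(Z + J\right) + 10 = \left(J + Z\right) + 10 = 10 + J + Z$)
$s = -480$ ($s = 5 \left(-1 + 9\right) \left(\left(-3\right) 4\right) = 5 \cdot 8 \left(-12\right) = 40 \left(-12\right) = -480$)
$N{\left(-42,220 \right)} + s = \left(10 + 220 - 42\right) - 480 = 188 - 480 = -292$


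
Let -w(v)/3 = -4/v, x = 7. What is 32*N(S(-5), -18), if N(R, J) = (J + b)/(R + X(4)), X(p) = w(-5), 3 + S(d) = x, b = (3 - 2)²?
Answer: -340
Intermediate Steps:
b = 1 (b = 1² = 1)
S(d) = 4 (S(d) = -3 + 7 = 4)
w(v) = 12/v (w(v) = -(-12)/v = 12/v)
X(p) = -12/5 (X(p) = 12/(-5) = 12*(-⅕) = -12/5)
N(R, J) = (1 + J)/(-12/5 + R) (N(R, J) = (J + 1)/(R - 12/5) = (1 + J)/(-12/5 + R))
32*N(S(-5), -18) = 32*(5*(1 - 18)/(-12 + 5*4)) = 32*(5*(-17)/(-12 + 20)) = 32*(5*(-17)/8) = 32*(5*(⅛)*(-17)) = 32*(-85/8) = -340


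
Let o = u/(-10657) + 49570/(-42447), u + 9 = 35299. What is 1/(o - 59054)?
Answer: -452357679/26715556597786 ≈ -1.6932e-5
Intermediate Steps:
u = 35290 (u = -9 + 35299 = 35290)
o = -2026222120/452357679 (o = 35290/(-10657) + 49570/(-42447) = 35290*(-1/10657) + 49570*(-1/42447) = -35290/10657 - 49570/42447 = -2026222120/452357679 ≈ -4.4792)
1/(o - 59054) = 1/(-2026222120/452357679 - 59054) = 1/(-26715556597786/452357679) = -452357679/26715556597786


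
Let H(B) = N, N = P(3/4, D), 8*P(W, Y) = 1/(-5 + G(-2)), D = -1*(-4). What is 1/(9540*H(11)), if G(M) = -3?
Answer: -16/2385 ≈ -0.0067086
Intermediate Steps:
D = 4
P(W, Y) = -1/64 (P(W, Y) = 1/(8*(-5 - 3)) = (⅛)/(-8) = (⅛)*(-⅛) = -1/64)
N = -1/64 ≈ -0.015625
H(B) = -1/64
1/(9540*H(11)) = 1/(9540*(-1/64)) = (1/9540)*(-64) = -16/2385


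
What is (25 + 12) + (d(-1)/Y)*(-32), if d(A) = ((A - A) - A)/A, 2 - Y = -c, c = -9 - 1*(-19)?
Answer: 119/3 ≈ 39.667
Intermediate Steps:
c = 10 (c = -9 + 19 = 10)
Y = 12 (Y = 2 - (-1)*10 = 2 - 1*(-10) = 2 + 10 = 12)
d(A) = -1 (d(A) = (0 - A)/A = (-A)/A = -1)
(25 + 12) + (d(-1)/Y)*(-32) = (25 + 12) - 1/12*(-32) = 37 - 1*1/12*(-32) = 37 - 1/12*(-32) = 37 + 8/3 = 119/3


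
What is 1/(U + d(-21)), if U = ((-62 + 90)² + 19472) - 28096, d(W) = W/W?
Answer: -1/7839 ≈ -0.00012757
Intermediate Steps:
d(W) = 1
U = -7840 (U = (28² + 19472) - 28096 = (784 + 19472) - 28096 = 20256 - 28096 = -7840)
1/(U + d(-21)) = 1/(-7840 + 1) = 1/(-7839) = -1/7839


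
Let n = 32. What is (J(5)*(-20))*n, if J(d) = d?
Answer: -3200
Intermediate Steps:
(J(5)*(-20))*n = (5*(-20))*32 = -100*32 = -3200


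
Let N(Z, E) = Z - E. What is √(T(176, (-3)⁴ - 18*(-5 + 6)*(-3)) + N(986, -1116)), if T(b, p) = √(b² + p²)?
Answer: √(2102 + √49201) ≈ 48.206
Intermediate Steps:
√(T(176, (-3)⁴ - 18*(-5 + 6)*(-3)) + N(986, -1116)) = √(√(176² + ((-3)⁴ - 18*(-5 + 6)*(-3))²) + (986 - 1*(-1116))) = √(√(30976 + (81 - 18*(-3))²) + (986 + 1116)) = √(√(30976 + (81 - 18*(-3))²) + 2102) = √(√(30976 + (81 + 54)²) + 2102) = √(√(30976 + 135²) + 2102) = √(√(30976 + 18225) + 2102) = √(√49201 + 2102) = √(2102 + √49201)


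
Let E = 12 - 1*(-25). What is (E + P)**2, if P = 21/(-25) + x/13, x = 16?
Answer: 147671104/105625 ≈ 1398.1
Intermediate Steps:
P = 127/325 (P = 21/(-25) + 16/13 = 21*(-1/25) + 16*(1/13) = -21/25 + 16/13 = 127/325 ≈ 0.39077)
E = 37 (E = 12 + 25 = 37)
(E + P)**2 = (37 + 127/325)**2 = (12152/325)**2 = 147671104/105625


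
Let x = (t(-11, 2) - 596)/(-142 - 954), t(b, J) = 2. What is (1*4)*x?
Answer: 297/137 ≈ 2.1679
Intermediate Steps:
x = 297/548 (x = (2 - 596)/(-142 - 954) = -594/(-1096) = -594*(-1/1096) = 297/548 ≈ 0.54197)
(1*4)*x = (1*4)*(297/548) = 4*(297/548) = 297/137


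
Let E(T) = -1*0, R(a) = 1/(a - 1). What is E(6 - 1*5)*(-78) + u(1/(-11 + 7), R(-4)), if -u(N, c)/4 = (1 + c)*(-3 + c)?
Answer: 256/25 ≈ 10.240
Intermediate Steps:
R(a) = 1/(-1 + a)
E(T) = 0
u(N, c) = -4*(1 + c)*(-3 + c)
E(6 - 1*5)*(-78) + u(1/(-11 + 7), R(-4)) = 0*(-78) + (12 - 4/(-1 - 4)**2 + 8/(-1 - 4)) = 0 + (12 - 4*(1/(-5))**2 + 8/(-5)) = 0 + (12 - 4*(-1/5)**2 + 8*(-1/5)) = 0 + (12 - 4*1/25 - 8/5) = 0 + (12 - 4/25 - 8/5) = 0 + 256/25 = 256/25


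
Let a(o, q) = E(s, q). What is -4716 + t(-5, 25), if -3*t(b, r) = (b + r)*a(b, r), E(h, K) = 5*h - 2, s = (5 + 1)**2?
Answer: -17708/3 ≈ -5902.7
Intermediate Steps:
s = 36 (s = 6**2 = 36)
E(h, K) = -2 + 5*h
a(o, q) = 178 (a(o, q) = -2 + 5*36 = -2 + 180 = 178)
t(b, r) = -178*b/3 - 178*r/3 (t(b, r) = -(b + r)*178/3 = -(178*b + 178*r)/3 = -178*b/3 - 178*r/3)
-4716 + t(-5, 25) = -4716 + (-178/3*(-5) - 178/3*25) = -4716 + (890/3 - 4450/3) = -4716 - 3560/3 = -17708/3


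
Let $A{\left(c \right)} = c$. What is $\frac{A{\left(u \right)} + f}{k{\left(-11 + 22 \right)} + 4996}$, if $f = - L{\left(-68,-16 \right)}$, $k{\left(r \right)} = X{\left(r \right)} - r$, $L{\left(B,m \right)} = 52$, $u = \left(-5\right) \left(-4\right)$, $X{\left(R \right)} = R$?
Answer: $- \frac{8}{1249} \approx -0.0064051$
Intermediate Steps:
$u = 20$
$k{\left(r \right)} = 0$ ($k{\left(r \right)} = r - r = 0$)
$f = -52$ ($f = \left(-1\right) 52 = -52$)
$\frac{A{\left(u \right)} + f}{k{\left(-11 + 22 \right)} + 4996} = \frac{20 - 52}{0 + 4996} = - \frac{32}{4996} = \left(-32\right) \frac{1}{4996} = - \frac{8}{1249}$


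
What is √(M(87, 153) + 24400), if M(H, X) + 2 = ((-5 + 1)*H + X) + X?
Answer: 2*√6089 ≈ 156.06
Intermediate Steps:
M(H, X) = -2 - 4*H + 2*X (M(H, X) = -2 + (((-5 + 1)*H + X) + X) = -2 + ((-4*H + X) + X) = -2 + ((X - 4*H) + X) = -2 + (-4*H + 2*X) = -2 - 4*H + 2*X)
√(M(87, 153) + 24400) = √((-2 - 4*87 + 2*153) + 24400) = √((-2 - 348 + 306) + 24400) = √(-44 + 24400) = √24356 = 2*√6089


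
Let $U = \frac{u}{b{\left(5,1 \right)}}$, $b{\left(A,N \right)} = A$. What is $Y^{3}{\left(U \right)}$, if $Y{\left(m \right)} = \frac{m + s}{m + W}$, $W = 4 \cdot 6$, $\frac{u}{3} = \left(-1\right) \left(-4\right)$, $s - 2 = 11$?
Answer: $\frac{343}{1728} \approx 0.1985$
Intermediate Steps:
$s = 13$ ($s = 2 + 11 = 13$)
$u = 12$ ($u = 3 \left(\left(-1\right) \left(-4\right)\right) = 3 \cdot 4 = 12$)
$W = 24$
$U = \frac{12}{5} \approx 2.4$
$Y{\left(m \right)} = \frac{13 + m}{24 + m}$ ($Y{\left(m \right)} = \frac{m + 13}{m + 24} = \frac{13 + m}{24 + m}$)
$Y^{3}{\left(U \right)} = \left(\frac{13 + \frac{12}{5}}{24 + \frac{12}{5}}\right)^{3} = \left(\frac{1}{\frac{132}{5}} \cdot \frac{77}{5}\right)^{3} = \left(\frac{5}{132} \cdot \frac{77}{5}\right)^{3} = \left(\frac{7}{12}\right)^{3} = \frac{343}{1728}$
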